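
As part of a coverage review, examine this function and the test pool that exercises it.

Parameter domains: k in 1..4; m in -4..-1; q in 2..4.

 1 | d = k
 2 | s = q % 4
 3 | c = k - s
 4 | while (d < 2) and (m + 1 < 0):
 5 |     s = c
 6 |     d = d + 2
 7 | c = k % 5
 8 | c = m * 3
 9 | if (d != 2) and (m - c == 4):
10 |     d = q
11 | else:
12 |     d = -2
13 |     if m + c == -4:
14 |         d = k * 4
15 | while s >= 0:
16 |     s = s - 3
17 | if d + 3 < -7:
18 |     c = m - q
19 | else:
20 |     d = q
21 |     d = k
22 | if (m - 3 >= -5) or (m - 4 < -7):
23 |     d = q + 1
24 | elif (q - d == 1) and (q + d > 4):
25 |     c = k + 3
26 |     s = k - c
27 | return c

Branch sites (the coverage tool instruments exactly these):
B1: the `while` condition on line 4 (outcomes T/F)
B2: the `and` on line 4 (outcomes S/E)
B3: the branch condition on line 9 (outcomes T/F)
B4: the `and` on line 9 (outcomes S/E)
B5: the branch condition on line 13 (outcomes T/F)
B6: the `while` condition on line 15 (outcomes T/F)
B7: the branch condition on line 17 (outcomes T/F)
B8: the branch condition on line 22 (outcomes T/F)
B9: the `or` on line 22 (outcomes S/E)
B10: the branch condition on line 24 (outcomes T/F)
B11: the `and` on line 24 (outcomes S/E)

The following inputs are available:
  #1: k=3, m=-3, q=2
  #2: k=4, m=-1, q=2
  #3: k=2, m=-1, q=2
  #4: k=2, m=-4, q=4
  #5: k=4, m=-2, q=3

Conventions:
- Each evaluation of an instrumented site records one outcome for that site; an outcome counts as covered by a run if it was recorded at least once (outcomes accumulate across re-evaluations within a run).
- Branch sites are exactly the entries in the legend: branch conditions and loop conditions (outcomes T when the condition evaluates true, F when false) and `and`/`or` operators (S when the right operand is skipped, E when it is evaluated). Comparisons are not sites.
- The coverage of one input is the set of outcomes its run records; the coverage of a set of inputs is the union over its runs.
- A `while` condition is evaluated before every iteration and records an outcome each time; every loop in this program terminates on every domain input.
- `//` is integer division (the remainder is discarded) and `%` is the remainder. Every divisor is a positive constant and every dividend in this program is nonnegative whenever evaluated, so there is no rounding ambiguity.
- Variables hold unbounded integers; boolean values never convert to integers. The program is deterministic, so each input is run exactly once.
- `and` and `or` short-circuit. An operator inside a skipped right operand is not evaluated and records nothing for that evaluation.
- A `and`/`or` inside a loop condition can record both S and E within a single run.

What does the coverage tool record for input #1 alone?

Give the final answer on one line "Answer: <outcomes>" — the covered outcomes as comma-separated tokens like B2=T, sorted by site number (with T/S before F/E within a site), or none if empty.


Running input #1 (k=3, m=-3, q=2), event by event:
  B2->S, B1->F, B4->E, B3->F, B5->F, B6->T, B6->F, B7->F, B9->E, B8->F
  B11->S, B10->F
as a set, this run covers: B1=F, B2=S, B3=F, B4=E, B5=F, B6=T, B6=F, B7=F, B8=F, B9=E, B10=F, B11=S
Answer: B1=F, B2=S, B3=F, B4=E, B5=F, B6=T, B6=F, B7=F, B8=F, B9=E, B10=F, B11=S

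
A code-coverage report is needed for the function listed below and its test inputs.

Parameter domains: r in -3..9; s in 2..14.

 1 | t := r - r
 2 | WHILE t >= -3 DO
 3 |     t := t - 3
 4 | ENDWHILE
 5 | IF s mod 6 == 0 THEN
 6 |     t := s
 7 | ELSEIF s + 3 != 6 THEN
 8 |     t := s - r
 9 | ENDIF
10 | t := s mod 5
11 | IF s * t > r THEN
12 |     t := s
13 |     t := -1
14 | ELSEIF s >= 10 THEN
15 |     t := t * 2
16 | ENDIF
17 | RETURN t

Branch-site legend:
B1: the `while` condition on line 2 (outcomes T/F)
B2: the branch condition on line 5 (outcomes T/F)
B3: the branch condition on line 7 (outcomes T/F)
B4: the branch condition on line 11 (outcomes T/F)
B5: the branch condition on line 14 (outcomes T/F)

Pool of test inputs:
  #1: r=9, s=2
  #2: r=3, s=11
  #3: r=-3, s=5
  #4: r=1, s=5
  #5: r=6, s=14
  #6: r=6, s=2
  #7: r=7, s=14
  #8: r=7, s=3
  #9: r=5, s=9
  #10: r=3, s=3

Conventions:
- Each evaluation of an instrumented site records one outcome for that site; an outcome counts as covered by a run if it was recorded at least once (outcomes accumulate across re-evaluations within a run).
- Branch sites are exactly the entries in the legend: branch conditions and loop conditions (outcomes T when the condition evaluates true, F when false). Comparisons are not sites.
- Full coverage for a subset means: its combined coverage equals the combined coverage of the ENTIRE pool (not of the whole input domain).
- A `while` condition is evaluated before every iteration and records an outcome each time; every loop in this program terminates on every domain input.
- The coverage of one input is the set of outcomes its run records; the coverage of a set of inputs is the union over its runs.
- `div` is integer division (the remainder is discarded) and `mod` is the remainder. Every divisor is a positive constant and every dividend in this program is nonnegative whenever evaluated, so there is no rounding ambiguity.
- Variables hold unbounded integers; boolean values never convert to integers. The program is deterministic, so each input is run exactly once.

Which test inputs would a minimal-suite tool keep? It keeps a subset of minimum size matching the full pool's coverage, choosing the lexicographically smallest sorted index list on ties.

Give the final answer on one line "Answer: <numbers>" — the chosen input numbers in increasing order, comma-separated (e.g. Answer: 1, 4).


#1 (r=9, s=2) -> B1->T, B1->T, B1->F, B2->F, B3->T, B4->F, B5->F; covered: B1=T, B1=F, B2=F, B3=T, B4=F, B5=F
#2 (r=3, s=11) -> B1->T, B1->T, B1->F, B2->F, B3->T, B4->T; covered: B1=T, B1=F, B2=F, B3=T, B4=T
#3 (r=-3, s=5) -> B1->T, B1->T, B1->F, B2->F, B3->T, B4->T; covered: B1=T, B1=F, B2=F, B3=T, B4=T
#4 (r=1, s=5) -> B1->T, B1->T, B1->F, B2->F, B3->T, B4->F, B5->F; covered: B1=T, B1=F, B2=F, B3=T, B4=F, B5=F
#5 (r=6, s=14) -> B1->T, B1->T, B1->F, B2->F, B3->T, B4->T; covered: B1=T, B1=F, B2=F, B3=T, B4=T
#6 (r=6, s=2) -> B1->T, B1->T, B1->F, B2->F, B3->T, B4->F, B5->F; covered: B1=T, B1=F, B2=F, B3=T, B4=F, B5=F
#7 (r=7, s=14) -> B1->T, B1->T, B1->F, B2->F, B3->T, B4->T; covered: B1=T, B1=F, B2=F, B3=T, B4=T
#8 (r=7, s=3) -> B1->T, B1->T, B1->F, B2->F, B3->F, B4->T; covered: B1=T, B1=F, B2=F, B3=F, B4=T
#9 (r=5, s=9) -> B1->T, B1->T, B1->F, B2->F, B3->T, B4->T; covered: B1=T, B1=F, B2=F, B3=T, B4=T
#10 (r=3, s=3) -> B1->T, B1->T, B1->F, B2->F, B3->F, B4->T; covered: B1=T, B1=F, B2=F, B3=F, B4=T
together the pool reaches 8 outcomes: B1=T, B1=F, B2=F, B3=T, B3=F, B4=T, B4=F, B5=F
size 1 is not enough: best union over all size-1 subsets is 6/8
the canonical winner is {1, 8}: size 2, full 8-outcome coverage, earliest index list among size-2 covers
Answer: 1, 8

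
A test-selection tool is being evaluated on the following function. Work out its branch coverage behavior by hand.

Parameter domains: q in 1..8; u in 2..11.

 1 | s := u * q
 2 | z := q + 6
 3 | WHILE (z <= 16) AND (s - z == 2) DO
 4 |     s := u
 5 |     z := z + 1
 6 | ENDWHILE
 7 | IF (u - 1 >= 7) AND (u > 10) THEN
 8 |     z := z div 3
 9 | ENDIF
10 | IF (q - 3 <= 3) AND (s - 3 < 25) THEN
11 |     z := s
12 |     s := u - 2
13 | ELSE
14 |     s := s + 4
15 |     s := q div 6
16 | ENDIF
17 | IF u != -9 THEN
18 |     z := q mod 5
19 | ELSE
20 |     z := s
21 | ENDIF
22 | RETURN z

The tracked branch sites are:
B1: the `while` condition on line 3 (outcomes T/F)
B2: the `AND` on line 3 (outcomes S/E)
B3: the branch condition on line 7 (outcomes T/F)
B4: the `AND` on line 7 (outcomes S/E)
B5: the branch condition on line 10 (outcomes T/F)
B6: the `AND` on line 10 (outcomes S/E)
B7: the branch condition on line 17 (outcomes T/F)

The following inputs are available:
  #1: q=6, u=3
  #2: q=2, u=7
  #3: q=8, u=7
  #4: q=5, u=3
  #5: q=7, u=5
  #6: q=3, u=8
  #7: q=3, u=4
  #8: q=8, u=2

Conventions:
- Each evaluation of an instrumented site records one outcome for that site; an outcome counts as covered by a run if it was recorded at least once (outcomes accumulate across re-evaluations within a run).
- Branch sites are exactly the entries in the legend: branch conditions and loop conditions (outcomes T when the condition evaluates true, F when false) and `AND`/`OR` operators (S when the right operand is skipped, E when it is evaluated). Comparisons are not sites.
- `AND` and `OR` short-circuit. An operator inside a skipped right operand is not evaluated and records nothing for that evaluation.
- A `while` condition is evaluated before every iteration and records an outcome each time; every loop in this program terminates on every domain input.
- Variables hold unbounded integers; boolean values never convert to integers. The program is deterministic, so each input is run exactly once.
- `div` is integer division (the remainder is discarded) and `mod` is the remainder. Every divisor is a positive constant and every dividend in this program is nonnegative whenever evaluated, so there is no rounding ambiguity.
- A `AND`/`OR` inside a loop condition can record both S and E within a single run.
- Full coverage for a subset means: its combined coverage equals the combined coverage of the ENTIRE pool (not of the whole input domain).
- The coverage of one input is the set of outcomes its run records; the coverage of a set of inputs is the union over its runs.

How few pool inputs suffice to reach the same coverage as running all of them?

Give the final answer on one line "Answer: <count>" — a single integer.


input #1, q=6, u=3: events B2->E, B1->F, B4->S, B3->F, B6->E, B5->T, B7->T; outcomes B1=F, B2=E, B3=F, B4=S, B5=T, B6=E, B7=T
input #2, q=2, u=7: events B2->E, B1->F, B4->S, B3->F, B6->E, B5->T, B7->T; outcomes B1=F, B2=E, B3=F, B4=S, B5=T, B6=E, B7=T
input #3, q=8, u=7: events B2->E, B1->F, B4->S, B3->F, B6->S, B5->F, B7->T; outcomes B1=F, B2=E, B3=F, B4=S, B5=F, B6=S, B7=T
input #4, q=5, u=3: events B2->E, B1->F, B4->S, B3->F, B6->E, B5->T, B7->T; outcomes B1=F, B2=E, B3=F, B4=S, B5=T, B6=E, B7=T
input #5, q=7, u=5: events B2->E, B1->F, B4->S, B3->F, B6->S, B5->F, B7->T; outcomes B1=F, B2=E, B3=F, B4=S, B5=F, B6=S, B7=T
input #6, q=3, u=8: events B2->E, B1->F, B4->E, B3->F, B6->E, B5->T, B7->T; outcomes B1=F, B2=E, B3=F, B4=E, B5=T, B6=E, B7=T
input #7, q=3, u=4: events B2->E, B1->F, B4->S, B3->F, B6->E, B5->T, B7->T; outcomes B1=F, B2=E, B3=F, B4=S, B5=T, B6=E, B7=T
input #8, q=8, u=2: events B2->E, B1->T, B2->E, B1->F, B4->S, B3->F, B6->S, B5->F, B7->T; outcomes B1=T, B1=F, B2=E, B3=F, B4=S, B5=F, B6=S, B7=T
union over all inputs: B1=T, B1=F, B2=E, B3=F, B4=S, B4=E, B5=T, B5=F, B6=S, B6=E, B7=T (11 outcomes)
every size-1 subset falls short of the 11 outcomes (best: 8/11)
the canonical winner is {6, 8}: size 2, full 11-outcome coverage, earliest index list among size-2 covers
Answer: 2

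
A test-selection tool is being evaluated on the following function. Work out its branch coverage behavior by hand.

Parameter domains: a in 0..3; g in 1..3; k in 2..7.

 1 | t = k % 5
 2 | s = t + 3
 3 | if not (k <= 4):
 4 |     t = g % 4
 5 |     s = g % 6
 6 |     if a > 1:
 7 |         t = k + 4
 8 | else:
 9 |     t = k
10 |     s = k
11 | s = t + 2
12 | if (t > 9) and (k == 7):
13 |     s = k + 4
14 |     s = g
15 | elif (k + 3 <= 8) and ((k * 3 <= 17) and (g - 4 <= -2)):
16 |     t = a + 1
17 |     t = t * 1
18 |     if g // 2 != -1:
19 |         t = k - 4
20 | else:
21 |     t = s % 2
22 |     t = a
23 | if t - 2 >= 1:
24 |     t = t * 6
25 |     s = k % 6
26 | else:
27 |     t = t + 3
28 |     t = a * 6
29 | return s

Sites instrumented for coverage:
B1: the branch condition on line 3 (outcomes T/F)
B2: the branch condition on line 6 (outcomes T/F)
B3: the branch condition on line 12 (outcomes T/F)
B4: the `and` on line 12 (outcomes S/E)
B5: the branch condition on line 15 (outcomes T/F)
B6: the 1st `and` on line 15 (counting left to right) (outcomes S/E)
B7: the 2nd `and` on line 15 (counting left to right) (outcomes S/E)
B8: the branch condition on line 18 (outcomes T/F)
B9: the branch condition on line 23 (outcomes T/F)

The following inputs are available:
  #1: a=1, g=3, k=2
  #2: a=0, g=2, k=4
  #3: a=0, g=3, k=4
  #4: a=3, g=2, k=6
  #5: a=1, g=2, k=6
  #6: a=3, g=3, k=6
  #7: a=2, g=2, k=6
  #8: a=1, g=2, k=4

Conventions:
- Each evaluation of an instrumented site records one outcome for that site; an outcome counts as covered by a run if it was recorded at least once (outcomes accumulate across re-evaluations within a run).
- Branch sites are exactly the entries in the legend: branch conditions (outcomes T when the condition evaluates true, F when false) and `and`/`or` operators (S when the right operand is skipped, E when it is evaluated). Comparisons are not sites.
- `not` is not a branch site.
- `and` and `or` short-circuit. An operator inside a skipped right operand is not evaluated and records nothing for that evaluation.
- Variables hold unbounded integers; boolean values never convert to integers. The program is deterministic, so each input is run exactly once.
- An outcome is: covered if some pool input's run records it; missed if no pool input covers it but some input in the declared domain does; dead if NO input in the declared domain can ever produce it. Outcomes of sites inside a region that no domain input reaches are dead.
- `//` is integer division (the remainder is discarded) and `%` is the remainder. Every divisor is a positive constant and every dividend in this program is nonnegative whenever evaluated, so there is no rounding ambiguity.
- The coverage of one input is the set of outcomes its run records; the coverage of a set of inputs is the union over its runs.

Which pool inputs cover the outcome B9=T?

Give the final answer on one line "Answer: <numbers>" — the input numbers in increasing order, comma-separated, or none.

input #1 (a=1, g=3, k=2): misses B9=T
input #2 (a=0, g=2, k=4): misses B9=T
input #3 (a=0, g=3, k=4): misses B9=T
input #4 (a=3, g=2, k=6): covers B9=T
input #5 (a=1, g=2, k=6): misses B9=T
input #6 (a=3, g=3, k=6): covers B9=T
input #7 (a=2, g=2, k=6): misses B9=T
input #8 (a=1, g=2, k=4): misses B9=T

Answer: 4, 6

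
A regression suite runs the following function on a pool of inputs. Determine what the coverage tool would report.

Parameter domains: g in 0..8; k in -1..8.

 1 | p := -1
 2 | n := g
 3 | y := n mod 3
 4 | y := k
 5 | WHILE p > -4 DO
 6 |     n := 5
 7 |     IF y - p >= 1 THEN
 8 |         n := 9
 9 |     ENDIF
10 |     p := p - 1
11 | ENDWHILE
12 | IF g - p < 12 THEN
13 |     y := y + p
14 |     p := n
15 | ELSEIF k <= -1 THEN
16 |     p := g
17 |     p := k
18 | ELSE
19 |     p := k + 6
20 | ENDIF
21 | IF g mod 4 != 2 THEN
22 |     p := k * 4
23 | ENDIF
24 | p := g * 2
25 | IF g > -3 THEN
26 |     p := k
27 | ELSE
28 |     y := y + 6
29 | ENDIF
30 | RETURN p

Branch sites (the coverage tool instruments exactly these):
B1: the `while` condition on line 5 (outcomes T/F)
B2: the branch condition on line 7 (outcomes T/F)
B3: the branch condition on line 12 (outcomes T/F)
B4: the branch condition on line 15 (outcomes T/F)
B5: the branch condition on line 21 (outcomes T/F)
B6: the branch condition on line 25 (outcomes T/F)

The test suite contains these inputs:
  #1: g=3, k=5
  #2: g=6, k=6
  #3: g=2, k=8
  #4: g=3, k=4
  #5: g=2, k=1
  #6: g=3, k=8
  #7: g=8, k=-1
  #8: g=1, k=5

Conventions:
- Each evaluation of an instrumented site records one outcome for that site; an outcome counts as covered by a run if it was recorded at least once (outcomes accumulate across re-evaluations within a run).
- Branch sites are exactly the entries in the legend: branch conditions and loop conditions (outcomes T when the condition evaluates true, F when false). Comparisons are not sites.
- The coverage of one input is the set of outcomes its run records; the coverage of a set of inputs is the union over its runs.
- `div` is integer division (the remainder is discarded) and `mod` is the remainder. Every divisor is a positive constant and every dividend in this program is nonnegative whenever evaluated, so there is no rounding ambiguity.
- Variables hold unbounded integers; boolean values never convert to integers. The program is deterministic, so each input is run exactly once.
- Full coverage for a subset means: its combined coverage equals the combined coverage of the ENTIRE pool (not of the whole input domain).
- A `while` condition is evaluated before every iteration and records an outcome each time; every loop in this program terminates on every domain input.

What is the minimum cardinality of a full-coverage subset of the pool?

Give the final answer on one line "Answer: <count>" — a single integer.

input #1 (g=3, k=5): events B1->T, B2->T, B1->T, B2->T, B1->T, B2->T, B1->F, B3->T, B5->T, B6->T; covers B1=T, B1=F, B2=T, B3=T, B5=T, B6=T
input #2 (g=6, k=6): events B1->T, B2->T, B1->T, B2->T, B1->T, B2->T, B1->F, B3->T, B5->F, B6->T; covers B1=T, B1=F, B2=T, B3=T, B5=F, B6=T
input #3 (g=2, k=8): events B1->T, B2->T, B1->T, B2->T, B1->T, B2->T, B1->F, B3->T, B5->F, B6->T; covers B1=T, B1=F, B2=T, B3=T, B5=F, B6=T
input #4 (g=3, k=4): events B1->T, B2->T, B1->T, B2->T, B1->T, B2->T, B1->F, B3->T, B5->T, B6->T; covers B1=T, B1=F, B2=T, B3=T, B5=T, B6=T
input #5 (g=2, k=1): events B1->T, B2->T, B1->T, B2->T, B1->T, B2->T, B1->F, B3->T, B5->F, B6->T; covers B1=T, B1=F, B2=T, B3=T, B5=F, B6=T
input #6 (g=3, k=8): events B1->T, B2->T, B1->T, B2->T, B1->T, B2->T, B1->F, B3->T, B5->T, B6->T; covers B1=T, B1=F, B2=T, B3=T, B5=T, B6=T
input #7 (g=8, k=-1): events B1->T, B2->F, B1->T, B2->T, B1->T, B2->T, B1->F, B3->F, B4->T, B5->T, B6->T; covers B1=T, B1=F, B2=T, B2=F, B3=F, B4=T, B5=T, B6=T
input #8 (g=1, k=5): events B1->T, B2->T, B1->T, B2->T, B1->T, B2->T, B1->F, B3->T, B5->T, B6->T; covers B1=T, B1=F, B2=T, B3=T, B5=T, B6=T
the full pool covers 10 outcomes: B1=T, B1=F, B2=T, B2=F, B3=T, B3=F, B4=T, B5=T, B5=F, B6=T
every size-1 subset falls short of the 10 outcomes (best: 8/10)
the canonical winner is {2, 7}: size 2, full 10-outcome coverage, earliest index list among size-2 covers

Answer: 2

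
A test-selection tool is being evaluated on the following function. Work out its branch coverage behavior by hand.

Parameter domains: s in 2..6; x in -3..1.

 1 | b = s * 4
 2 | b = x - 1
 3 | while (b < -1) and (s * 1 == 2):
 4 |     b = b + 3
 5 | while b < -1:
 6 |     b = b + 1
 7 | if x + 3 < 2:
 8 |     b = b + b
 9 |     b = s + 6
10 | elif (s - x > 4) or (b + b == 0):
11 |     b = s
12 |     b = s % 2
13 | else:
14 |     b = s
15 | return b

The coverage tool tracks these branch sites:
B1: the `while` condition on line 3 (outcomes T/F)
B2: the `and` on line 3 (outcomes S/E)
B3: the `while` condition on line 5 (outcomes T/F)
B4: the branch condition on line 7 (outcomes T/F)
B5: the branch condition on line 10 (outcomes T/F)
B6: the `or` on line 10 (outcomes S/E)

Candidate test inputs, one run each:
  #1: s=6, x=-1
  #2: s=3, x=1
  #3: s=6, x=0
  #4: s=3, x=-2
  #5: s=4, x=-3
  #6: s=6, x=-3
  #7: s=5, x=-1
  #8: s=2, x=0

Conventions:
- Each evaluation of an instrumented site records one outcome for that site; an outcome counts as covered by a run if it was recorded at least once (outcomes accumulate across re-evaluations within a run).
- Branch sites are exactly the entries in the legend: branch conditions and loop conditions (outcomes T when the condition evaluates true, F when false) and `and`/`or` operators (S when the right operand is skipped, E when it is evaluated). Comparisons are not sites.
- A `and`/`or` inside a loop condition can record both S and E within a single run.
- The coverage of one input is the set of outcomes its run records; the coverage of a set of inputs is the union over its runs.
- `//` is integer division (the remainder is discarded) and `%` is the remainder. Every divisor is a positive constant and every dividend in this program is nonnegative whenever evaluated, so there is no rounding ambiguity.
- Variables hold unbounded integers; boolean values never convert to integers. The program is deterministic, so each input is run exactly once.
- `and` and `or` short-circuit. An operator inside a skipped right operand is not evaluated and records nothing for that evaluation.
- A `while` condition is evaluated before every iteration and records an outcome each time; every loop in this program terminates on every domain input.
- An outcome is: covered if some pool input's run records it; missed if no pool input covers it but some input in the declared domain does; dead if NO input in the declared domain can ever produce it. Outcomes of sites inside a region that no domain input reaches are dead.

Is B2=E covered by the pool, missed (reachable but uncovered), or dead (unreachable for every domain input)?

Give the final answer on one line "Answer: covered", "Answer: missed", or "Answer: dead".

B2=E is recorded by pool input(s) 1, 4, 5, 6, 7 -> covered

Answer: covered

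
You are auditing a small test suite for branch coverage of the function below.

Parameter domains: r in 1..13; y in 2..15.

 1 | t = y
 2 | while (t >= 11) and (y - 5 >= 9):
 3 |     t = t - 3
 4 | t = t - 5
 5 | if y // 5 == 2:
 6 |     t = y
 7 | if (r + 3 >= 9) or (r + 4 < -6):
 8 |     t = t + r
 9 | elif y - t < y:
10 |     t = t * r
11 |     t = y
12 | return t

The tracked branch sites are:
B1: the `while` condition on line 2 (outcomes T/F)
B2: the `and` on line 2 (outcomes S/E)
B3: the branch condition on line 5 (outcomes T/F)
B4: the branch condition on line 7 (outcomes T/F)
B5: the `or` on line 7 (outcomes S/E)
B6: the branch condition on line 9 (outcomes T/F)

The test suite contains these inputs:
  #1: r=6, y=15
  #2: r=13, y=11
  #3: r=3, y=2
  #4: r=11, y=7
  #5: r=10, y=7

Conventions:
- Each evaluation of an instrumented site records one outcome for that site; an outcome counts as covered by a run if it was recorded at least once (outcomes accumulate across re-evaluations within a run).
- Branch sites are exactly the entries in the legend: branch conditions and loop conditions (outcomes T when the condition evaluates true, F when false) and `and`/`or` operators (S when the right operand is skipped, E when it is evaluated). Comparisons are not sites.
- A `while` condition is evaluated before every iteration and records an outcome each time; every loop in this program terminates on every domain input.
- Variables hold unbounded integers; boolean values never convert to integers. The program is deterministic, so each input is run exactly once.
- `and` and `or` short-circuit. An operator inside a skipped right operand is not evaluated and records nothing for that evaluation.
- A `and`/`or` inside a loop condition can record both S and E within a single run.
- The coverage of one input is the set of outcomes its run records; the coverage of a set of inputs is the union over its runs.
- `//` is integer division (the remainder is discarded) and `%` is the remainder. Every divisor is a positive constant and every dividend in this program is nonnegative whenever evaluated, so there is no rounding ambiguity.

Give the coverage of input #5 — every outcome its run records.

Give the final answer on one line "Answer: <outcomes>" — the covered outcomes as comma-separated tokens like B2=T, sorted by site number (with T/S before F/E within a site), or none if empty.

Tracing the run of input #5 (r=10, y=7):
  B2->S, B1->F, B3->F, B5->S, B4->T
distinct outcomes covered: B1=F, B2=S, B3=F, B4=T, B5=S

Answer: B1=F, B2=S, B3=F, B4=T, B5=S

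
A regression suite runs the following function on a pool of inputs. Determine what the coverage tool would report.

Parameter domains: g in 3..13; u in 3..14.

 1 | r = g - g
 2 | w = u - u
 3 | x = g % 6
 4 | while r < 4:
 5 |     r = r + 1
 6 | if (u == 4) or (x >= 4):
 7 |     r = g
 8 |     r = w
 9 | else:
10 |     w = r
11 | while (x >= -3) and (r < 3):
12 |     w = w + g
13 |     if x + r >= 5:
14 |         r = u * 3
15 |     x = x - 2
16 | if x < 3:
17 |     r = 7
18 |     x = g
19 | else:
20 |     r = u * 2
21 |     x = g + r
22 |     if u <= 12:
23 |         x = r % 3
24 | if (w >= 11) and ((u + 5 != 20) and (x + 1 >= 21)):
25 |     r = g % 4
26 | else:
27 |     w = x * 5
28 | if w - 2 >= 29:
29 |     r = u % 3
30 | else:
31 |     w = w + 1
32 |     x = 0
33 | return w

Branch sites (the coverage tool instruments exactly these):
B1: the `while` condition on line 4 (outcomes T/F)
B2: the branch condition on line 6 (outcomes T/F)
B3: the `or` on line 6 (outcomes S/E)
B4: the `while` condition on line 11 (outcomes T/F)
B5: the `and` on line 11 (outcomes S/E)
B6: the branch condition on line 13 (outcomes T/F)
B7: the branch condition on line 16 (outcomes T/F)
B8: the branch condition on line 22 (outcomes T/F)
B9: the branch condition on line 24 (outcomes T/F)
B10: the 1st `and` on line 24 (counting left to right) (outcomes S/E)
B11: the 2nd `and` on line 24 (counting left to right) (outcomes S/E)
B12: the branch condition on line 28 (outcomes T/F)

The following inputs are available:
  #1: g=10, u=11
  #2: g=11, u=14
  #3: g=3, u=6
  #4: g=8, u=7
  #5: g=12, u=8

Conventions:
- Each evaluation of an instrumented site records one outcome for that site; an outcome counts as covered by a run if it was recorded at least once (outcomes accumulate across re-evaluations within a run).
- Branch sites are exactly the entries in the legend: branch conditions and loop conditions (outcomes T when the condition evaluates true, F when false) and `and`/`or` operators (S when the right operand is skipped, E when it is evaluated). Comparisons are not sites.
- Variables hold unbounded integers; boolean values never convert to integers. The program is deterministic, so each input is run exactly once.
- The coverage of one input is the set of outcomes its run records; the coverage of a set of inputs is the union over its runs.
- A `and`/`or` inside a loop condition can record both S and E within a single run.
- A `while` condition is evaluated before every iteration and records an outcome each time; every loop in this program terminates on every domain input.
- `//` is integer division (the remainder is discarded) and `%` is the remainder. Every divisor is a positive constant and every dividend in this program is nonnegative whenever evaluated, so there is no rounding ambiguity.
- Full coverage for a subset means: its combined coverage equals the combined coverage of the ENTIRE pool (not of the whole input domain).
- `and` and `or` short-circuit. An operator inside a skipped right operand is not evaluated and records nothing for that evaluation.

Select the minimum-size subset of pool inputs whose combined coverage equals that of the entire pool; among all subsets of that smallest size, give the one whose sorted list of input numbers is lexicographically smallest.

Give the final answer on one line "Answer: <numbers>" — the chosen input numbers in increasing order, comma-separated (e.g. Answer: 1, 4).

input #1 (g=10, u=11): events B1->T, B1->T, B1->T, B1->T, B1->F, B3->E, B2->T, B5->E, B4->T, B6->F, B5->E, B4->T, B6->F, B5->E, ...; covers B1=T, B1=F, B2=T, B3=E, B4=T, B4=F, B5=S, B5=E, B6=F, B7=T, B9=F, B10=E, B11=E, B12=T
input #2 (g=11, u=14): events B1->T, B1->T, B1->T, B1->T, B1->F, B3->E, B2->T, B5->E, B4->T, B6->T, B5->E, B4->F, B7->F, B8->F, ...; covers B1=T, B1=F, B2=T, B3=E, B4=T, B4=F, B5=E, B6=T, B7=F, B8=F, B9=T, B10=E, B11=E, B12=F
input #3 (g=3, u=6): events B1->T, B1->T, B1->T, B1->T, B1->F, B3->E, B2->F, B5->E, B4->F, B7->F, B8->T, B10->S, B9->F, B12->F; covers B1=T, B1=F, B2=F, B3=E, B4=F, B5=E, B7=F, B8=T, B9=F, B10=S, B12=F
input #4 (g=8, u=7): events B1->T, B1->T, B1->T, B1->T, B1->F, B3->E, B2->F, B5->E, B4->F, B7->T, B10->S, B9->F, B12->T; covers B1=T, B1=F, B2=F, B3=E, B4=F, B5=E, B7=T, B9=F, B10=S, B12=T
input #5 (g=12, u=8): events B1->T, B1->T, B1->T, B1->T, B1->F, B3->E, B2->F, B5->E, B4->F, B7->T, B10->S, B9->F, B12->T; covers B1=T, B1=F, B2=F, B3=E, B4=F, B5=E, B7=T, B9=F, B10=S, B12=T
pool-wide coverage (22 outcomes): B1=T, B1=F, B2=T, B2=F, B3=E, B4=T, B4=F, B5=S, B5=E, B6=T, B6=F, B7=T, B7=F, B8=T, B8=F, B9=T, B9=F, B10=S, B10=E, B11=E, B12=T, B12=F
size 1 is not enough: best union over all size-1 subsets is 14/22
size 2 is not enough: best union over all size-2 subsets is 19/22
the canonical winner is {1, 2, 3}: size 3, full 22-outcome coverage, earliest index list among size-3 covers

Answer: 1, 2, 3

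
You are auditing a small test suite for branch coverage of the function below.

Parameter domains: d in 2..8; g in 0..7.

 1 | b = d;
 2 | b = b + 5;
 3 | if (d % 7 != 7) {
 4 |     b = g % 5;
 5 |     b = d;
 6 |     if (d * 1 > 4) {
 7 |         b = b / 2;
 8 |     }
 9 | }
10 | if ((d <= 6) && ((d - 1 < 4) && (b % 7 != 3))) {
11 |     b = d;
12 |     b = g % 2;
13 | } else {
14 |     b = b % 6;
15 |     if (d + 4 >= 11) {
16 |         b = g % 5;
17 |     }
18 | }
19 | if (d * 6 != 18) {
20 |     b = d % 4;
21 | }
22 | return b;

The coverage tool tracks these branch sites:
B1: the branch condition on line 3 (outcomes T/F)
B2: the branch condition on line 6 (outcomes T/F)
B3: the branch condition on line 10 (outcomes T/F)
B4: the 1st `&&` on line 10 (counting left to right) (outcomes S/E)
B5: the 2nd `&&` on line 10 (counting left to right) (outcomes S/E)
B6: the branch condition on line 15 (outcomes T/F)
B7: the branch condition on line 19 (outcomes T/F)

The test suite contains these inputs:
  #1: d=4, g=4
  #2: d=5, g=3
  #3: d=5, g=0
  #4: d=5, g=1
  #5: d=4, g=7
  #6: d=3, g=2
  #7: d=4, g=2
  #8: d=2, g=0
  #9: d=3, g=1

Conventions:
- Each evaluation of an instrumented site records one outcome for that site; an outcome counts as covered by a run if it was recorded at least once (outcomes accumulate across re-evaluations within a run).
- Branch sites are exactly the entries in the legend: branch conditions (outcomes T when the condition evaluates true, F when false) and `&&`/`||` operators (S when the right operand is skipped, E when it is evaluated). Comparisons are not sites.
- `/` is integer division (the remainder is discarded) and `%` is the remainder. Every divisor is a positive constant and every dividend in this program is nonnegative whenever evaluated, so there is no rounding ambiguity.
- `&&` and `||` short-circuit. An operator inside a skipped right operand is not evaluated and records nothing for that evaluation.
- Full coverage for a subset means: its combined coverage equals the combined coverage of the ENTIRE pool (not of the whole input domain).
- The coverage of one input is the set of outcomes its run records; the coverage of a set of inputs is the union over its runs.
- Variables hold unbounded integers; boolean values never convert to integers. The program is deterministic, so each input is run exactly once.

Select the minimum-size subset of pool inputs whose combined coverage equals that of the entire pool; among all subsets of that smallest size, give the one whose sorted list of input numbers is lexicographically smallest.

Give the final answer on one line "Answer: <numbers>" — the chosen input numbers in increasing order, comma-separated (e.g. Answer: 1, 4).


input #1, d=4, g=4: events B1->T, B2->F, B4->E, B5->E, B3->T, B7->T; outcomes B1=T, B2=F, B3=T, B4=E, B5=E, B7=T
input #2, d=5, g=3: events B1->T, B2->T, B4->E, B5->S, B3->F, B6->F, B7->T; outcomes B1=T, B2=T, B3=F, B4=E, B5=S, B6=F, B7=T
input #3, d=5, g=0: events B1->T, B2->T, B4->E, B5->S, B3->F, B6->F, B7->T; outcomes B1=T, B2=T, B3=F, B4=E, B5=S, B6=F, B7=T
input #4, d=5, g=1: events B1->T, B2->T, B4->E, B5->S, B3->F, B6->F, B7->T; outcomes B1=T, B2=T, B3=F, B4=E, B5=S, B6=F, B7=T
input #5, d=4, g=7: events B1->T, B2->F, B4->E, B5->E, B3->T, B7->T; outcomes B1=T, B2=F, B3=T, B4=E, B5=E, B7=T
input #6, d=3, g=2: events B1->T, B2->F, B4->E, B5->E, B3->F, B6->F, B7->F; outcomes B1=T, B2=F, B3=F, B4=E, B5=E, B6=F, B7=F
input #7, d=4, g=2: events B1->T, B2->F, B4->E, B5->E, B3->T, B7->T; outcomes B1=T, B2=F, B3=T, B4=E, B5=E, B7=T
input #8, d=2, g=0: events B1->T, B2->F, B4->E, B5->E, B3->T, B7->T; outcomes B1=T, B2=F, B3=T, B4=E, B5=E, B7=T
input #9, d=3, g=1: events B1->T, B2->F, B4->E, B5->E, B3->F, B6->F, B7->F; outcomes B1=T, B2=F, B3=F, B4=E, B5=E, B6=F, B7=F
the full pool covers 11 outcomes: B1=T, B2=T, B2=F, B3=T, B3=F, B4=E, B5=S, B5=E, B6=F, B7=T, B7=F
checked all size-1 subsets: none covers 11 outcomes (max 7/11)
checked all size-2 subsets: none covers 11 outcomes (max 10/11)
inputs {1, 2, 6} (size 3) cover everything; no size-3 subset with a lexicographically smaller index list covers all 11
Answer: 1, 2, 6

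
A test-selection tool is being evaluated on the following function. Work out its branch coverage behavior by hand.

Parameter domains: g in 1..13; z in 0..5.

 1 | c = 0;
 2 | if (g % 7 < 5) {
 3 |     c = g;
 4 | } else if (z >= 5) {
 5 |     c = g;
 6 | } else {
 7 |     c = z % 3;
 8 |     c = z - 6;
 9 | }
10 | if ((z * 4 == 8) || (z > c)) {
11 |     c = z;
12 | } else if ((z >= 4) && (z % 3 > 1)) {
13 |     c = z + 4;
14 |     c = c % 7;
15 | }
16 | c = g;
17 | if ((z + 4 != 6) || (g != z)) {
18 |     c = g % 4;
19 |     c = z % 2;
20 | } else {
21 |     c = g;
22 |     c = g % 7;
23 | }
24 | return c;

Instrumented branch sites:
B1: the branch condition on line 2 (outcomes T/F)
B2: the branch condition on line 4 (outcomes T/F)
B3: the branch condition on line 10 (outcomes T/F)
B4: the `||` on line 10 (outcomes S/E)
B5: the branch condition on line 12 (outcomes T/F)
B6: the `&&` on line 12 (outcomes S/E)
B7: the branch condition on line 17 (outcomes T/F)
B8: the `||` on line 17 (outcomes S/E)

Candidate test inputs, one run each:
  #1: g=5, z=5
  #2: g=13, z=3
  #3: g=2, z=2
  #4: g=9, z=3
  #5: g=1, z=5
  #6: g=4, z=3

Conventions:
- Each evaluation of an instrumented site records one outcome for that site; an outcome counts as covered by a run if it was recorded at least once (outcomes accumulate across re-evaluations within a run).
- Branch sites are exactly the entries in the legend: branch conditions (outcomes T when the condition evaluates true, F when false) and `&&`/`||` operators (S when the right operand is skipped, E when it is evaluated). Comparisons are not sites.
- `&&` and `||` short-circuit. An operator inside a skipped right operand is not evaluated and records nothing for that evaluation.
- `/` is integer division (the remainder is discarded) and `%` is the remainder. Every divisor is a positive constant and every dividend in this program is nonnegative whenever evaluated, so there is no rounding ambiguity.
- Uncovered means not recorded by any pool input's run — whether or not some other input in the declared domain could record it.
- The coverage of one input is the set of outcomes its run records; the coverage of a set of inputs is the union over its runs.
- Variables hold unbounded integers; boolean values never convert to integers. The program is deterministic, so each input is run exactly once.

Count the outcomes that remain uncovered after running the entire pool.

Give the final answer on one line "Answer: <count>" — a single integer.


input #1, g=5, z=5: events B1->F, B2->T, B4->E, B3->F, B6->E, B5->T, B8->S, B7->T; outcomes B1=F, B2=T, B3=F, B4=E, B5=T, B6=E, B7=T, B8=S
input #2, g=13, z=3: events B1->F, B2->F, B4->E, B3->T, B8->S, B7->T; outcomes B1=F, B2=F, B3=T, B4=E, B7=T, B8=S
input #3, g=2, z=2: events B1->T, B4->S, B3->T, B8->E, B7->F; outcomes B1=T, B3=T, B4=S, B7=F, B8=E
input #4, g=9, z=3: events B1->T, B4->E, B3->F, B6->S, B5->F, B8->S, B7->T; outcomes B1=T, B3=F, B4=E, B5=F, B6=S, B7=T, B8=S
input #5, g=1, z=5: events B1->T, B4->E, B3->T, B8->S, B7->T; outcomes B1=T, B3=T, B4=E, B7=T, B8=S
input #6, g=4, z=3: events B1->T, B4->E, B3->F, B6->S, B5->F, B8->S, B7->T; outcomes B1=T, B3=F, B4=E, B5=F, B6=S, B7=T, B8=S
union over the pool: B1=T, B1=F, B2=T, B2=F, B3=T, B3=F, B4=S, B4=E, B5=T, B5=F, B6=S, B6=E, B7=T, B7=F, B8=S, B8=E
uncovered (0 of 16): none
Answer: 0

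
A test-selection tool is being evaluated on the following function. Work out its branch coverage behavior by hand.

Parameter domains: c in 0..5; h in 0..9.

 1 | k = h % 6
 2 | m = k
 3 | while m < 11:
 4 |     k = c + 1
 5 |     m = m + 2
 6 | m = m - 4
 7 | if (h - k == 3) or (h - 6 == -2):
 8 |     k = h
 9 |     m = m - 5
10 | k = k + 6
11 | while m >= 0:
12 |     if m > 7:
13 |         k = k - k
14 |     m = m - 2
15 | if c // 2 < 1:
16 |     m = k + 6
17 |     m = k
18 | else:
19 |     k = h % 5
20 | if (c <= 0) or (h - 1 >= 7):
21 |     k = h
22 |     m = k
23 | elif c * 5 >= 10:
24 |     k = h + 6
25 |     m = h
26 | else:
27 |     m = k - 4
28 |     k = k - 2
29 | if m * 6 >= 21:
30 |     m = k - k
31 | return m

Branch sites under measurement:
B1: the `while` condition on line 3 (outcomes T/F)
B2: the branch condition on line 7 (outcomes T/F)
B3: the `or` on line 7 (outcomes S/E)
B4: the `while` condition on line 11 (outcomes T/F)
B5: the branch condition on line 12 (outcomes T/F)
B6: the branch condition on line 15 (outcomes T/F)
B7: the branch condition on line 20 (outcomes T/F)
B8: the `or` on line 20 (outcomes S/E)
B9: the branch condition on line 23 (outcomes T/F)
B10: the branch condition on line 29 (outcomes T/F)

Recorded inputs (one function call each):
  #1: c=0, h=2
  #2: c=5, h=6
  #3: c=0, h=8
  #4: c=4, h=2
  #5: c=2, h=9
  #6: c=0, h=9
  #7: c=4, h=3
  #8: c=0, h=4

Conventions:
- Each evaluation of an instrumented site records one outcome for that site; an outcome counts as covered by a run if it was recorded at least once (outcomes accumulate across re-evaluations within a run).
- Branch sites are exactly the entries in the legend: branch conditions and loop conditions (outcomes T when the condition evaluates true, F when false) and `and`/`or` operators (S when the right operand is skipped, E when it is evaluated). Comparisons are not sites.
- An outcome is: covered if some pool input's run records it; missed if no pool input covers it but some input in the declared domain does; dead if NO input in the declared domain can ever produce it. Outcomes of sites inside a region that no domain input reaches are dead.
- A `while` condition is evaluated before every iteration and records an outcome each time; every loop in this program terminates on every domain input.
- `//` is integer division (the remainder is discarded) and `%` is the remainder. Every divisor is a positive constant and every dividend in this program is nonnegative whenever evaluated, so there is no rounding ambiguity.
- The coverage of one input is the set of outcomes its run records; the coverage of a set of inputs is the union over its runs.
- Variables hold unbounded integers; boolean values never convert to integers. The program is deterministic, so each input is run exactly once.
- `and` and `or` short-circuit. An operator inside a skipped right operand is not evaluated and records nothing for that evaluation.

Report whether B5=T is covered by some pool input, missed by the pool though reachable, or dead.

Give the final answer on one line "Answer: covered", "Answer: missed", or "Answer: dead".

B5=T is recorded by pool input(s) 1, 2, 3, 4 -> covered

Answer: covered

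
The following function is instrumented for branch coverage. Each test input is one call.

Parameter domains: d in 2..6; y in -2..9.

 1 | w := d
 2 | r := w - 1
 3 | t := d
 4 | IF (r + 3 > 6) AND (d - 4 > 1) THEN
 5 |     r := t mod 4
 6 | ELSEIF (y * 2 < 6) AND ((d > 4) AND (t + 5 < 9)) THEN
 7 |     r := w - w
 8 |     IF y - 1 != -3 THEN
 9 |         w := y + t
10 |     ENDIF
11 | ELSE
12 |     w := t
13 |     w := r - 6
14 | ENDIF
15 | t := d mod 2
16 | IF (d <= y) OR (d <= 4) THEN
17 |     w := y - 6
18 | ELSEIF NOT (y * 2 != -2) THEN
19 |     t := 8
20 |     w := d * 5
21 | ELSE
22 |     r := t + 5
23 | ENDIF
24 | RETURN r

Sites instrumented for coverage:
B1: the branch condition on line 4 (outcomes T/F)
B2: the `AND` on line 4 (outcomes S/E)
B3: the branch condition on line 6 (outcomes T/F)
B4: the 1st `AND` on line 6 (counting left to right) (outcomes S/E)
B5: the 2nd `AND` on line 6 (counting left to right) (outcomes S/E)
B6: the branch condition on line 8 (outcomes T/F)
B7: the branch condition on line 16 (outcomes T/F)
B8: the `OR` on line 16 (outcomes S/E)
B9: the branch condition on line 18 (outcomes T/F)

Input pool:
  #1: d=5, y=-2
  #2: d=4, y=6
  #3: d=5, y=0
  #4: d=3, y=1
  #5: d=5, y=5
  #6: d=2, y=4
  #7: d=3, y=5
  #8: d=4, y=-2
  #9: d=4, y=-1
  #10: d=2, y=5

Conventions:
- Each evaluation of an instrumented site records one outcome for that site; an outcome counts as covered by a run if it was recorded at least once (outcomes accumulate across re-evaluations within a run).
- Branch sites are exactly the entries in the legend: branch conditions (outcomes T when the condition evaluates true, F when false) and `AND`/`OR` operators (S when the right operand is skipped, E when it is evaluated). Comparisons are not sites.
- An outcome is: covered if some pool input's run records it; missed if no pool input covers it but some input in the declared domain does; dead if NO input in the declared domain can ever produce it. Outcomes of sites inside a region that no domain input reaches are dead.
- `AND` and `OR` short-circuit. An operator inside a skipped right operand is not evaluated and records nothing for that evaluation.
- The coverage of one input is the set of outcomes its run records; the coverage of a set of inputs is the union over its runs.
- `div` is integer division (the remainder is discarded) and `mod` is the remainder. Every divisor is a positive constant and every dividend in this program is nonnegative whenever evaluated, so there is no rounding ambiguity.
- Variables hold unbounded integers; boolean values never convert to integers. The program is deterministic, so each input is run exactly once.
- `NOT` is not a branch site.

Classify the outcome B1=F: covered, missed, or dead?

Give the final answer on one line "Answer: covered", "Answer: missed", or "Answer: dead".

B1=F is recorded by pool input(s) 1, 2, 3, 4, 5, 6, 7, 8, 9, 10 -> covered

Answer: covered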